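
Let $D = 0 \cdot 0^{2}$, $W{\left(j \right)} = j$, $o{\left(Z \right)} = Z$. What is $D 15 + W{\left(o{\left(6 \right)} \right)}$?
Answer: $6$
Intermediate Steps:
$D = 0$ ($D = 0 \cdot 0 = 0$)
$D 15 + W{\left(o{\left(6 \right)} \right)} = 0 \cdot 15 + 6 = 0 + 6 = 6$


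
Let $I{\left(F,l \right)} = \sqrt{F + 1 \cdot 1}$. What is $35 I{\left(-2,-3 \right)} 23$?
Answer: $805 i \approx 805.0 i$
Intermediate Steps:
$I{\left(F,l \right)} = \sqrt{1 + F}$ ($I{\left(F,l \right)} = \sqrt{F + 1} = \sqrt{1 + F}$)
$35 I{\left(-2,-3 \right)} 23 = 35 \sqrt{1 - 2} \cdot 23 = 35 \sqrt{-1} \cdot 23 = 35 i 23 = 805 i$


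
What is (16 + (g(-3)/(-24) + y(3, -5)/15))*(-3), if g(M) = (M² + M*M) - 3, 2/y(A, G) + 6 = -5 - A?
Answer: -12907/280 ≈ -46.096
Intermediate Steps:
y(A, G) = 2/(-11 - A) (y(A, G) = 2/(-6 + (-5 - A)) = 2/(-11 - A))
g(M) = -3 + 2*M² (g(M) = (M² + M²) - 3 = 2*M² - 3 = -3 + 2*M²)
(16 + (g(-3)/(-24) + y(3, -5)/15))*(-3) = (16 + ((-3 + 2*(-3)²)/(-24) - 2/(11 + 3)/15))*(-3) = (16 + ((-3 + 2*9)*(-1/24) - 2/14*(1/15)))*(-3) = (16 + ((-3 + 18)*(-1/24) - 2*1/14*(1/15)))*(-3) = (16 + (15*(-1/24) - ⅐*1/15))*(-3) = (16 + (-5/8 - 1/105))*(-3) = (16 - 533/840)*(-3) = (12907/840)*(-3) = -12907/280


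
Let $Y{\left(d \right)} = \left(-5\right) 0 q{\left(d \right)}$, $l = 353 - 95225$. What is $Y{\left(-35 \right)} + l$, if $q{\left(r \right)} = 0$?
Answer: $-94872$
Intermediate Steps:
$l = -94872$ ($l = 353 - 95225 = -94872$)
$Y{\left(d \right)} = 0$ ($Y{\left(d \right)} = \left(-5\right) 0 \cdot 0 = 0 \cdot 0 = 0$)
$Y{\left(-35 \right)} + l = 0 - 94872 = -94872$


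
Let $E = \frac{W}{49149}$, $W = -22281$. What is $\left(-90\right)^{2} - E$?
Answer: $\frac{132709727}{16383} \approx 8100.5$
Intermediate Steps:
$E = - \frac{7427}{16383}$ ($E = - \frac{22281}{49149} = \left(-22281\right) \frac{1}{49149} = - \frac{7427}{16383} \approx -0.45334$)
$\left(-90\right)^{2} - E = \left(-90\right)^{2} - - \frac{7427}{16383} = 8100 + \frac{7427}{16383} = \frac{132709727}{16383}$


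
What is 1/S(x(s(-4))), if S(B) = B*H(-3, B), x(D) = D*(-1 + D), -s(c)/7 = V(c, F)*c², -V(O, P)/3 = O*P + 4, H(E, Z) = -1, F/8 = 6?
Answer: -1/3990259392 ≈ -2.5061e-10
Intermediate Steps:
F = 48 (F = 8*6 = 48)
V(O, P) = -12 - 3*O*P (V(O, P) = -3*(O*P + 4) = -3*(4 + O*P) = -12 - 3*O*P)
s(c) = -7*c²*(-12 - 144*c) (s(c) = -7*(-12 - 3*c*48)*c² = -7*(-12 - 144*c)*c² = -7*c²*(-12 - 144*c))
S(B) = -B (S(B) = B*(-1) = -B)
1/S(x(s(-4))) = 1/(-(-4)²*(84 + 1008*(-4))*(-1 + (-4)²*(84 + 1008*(-4)))) = 1/(-16*(84 - 4032)*(-1 + 16*(84 - 4032))) = 1/(-16*(-3948)*(-1 + 16*(-3948))) = 1/(-(-63168)*(-1 - 63168)) = 1/(-(-63168)*(-63169)) = 1/(-1*3990259392) = 1/(-3990259392) = -1/3990259392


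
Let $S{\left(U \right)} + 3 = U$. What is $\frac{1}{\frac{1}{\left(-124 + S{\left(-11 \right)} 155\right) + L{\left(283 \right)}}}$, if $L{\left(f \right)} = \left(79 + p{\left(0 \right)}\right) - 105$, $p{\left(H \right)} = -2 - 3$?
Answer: $-2325$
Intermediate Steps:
$p{\left(H \right)} = -5$ ($p{\left(H \right)} = -2 - 3 = -5$)
$S{\left(U \right)} = -3 + U$
$L{\left(f \right)} = -31$ ($L{\left(f \right)} = \left(79 - 5\right) - 105 = 74 - 105 = -31$)
$\frac{1}{\frac{1}{\left(-124 + S{\left(-11 \right)} 155\right) + L{\left(283 \right)}}} = \frac{1}{\frac{1}{\left(-124 + \left(-3 - 11\right) 155\right) - 31}} = \frac{1}{\frac{1}{\left(-124 - 2170\right) - 31}} = \frac{1}{\frac{1}{-2294 - 31}} = \frac{1}{\frac{1}{-2325}} = \frac{1}{- \frac{1}{2325}} = -2325$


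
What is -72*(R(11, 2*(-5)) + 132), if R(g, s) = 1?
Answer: -9576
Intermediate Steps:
-72*(R(11, 2*(-5)) + 132) = -72*(1 + 132) = -72*133 = -9576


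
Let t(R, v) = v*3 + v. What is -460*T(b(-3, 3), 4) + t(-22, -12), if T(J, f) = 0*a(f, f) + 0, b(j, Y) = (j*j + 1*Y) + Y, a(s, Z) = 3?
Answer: -48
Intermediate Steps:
b(j, Y) = j² + 2*Y (b(j, Y) = (j² + Y) + Y = (Y + j²) + Y = j² + 2*Y)
T(J, f) = 0 (T(J, f) = 0*3 + 0 = 0 + 0 = 0)
t(R, v) = 4*v (t(R, v) = 3*v + v = 4*v)
-460*T(b(-3, 3), 4) + t(-22, -12) = -460*0 + 4*(-12) = 0 - 48 = -48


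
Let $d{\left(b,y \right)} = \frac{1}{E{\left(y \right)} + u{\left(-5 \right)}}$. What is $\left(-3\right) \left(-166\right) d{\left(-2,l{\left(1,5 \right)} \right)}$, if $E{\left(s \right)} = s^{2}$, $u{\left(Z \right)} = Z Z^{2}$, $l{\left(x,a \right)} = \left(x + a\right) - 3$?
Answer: $- \frac{249}{58} \approx -4.2931$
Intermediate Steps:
$l{\left(x,a \right)} = -3 + a + x$ ($l{\left(x,a \right)} = \left(a + x\right) - 3 = -3 + a + x$)
$u{\left(Z \right)} = Z^{3}$
$d{\left(b,y \right)} = \frac{1}{-125 + y^{2}}$ ($d{\left(b,y \right)} = \frac{1}{y^{2} + \left(-5\right)^{3}} = \frac{1}{y^{2} - 125} = \frac{1}{-125 + y^{2}}$)
$\left(-3\right) \left(-166\right) d{\left(-2,l{\left(1,5 \right)} \right)} = \frac{\left(-3\right) \left(-166\right)}{-125 + \left(-3 + 5 + 1\right)^{2}} = \frac{498}{-125 + 3^{2}} = \frac{498}{-125 + 9} = \frac{498}{-116} = 498 \left(- \frac{1}{116}\right) = - \frac{249}{58}$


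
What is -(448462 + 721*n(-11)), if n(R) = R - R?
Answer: -448462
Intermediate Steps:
n(R) = 0
-(448462 + 721*n(-11)) = -721/(1/(0 + 622)) = -721/(1/622) = -721/1/622 = -721*622 = -448462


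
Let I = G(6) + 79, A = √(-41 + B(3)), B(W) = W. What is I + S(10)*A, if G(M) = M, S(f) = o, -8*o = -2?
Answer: 85 + I*√38/4 ≈ 85.0 + 1.5411*I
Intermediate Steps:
o = ¼ (o = -⅛*(-2) = ¼ ≈ 0.25000)
S(f) = ¼
A = I*√38 (A = √(-41 + 3) = √(-38) = I*√38 ≈ 6.1644*I)
I = 85 (I = 6 + 79 = 85)
I + S(10)*A = 85 + (I*√38)/4 = 85 + I*√38/4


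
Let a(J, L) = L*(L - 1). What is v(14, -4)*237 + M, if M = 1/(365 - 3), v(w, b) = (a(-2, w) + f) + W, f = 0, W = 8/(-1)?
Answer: 14928157/362 ≈ 41238.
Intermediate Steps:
a(J, L) = L*(-1 + L)
W = -8 (W = 8*(-1) = -8)
v(w, b) = -8 + w*(-1 + w) (v(w, b) = (w*(-1 + w) + 0) - 8 = w*(-1 + w) - 8 = -8 + w*(-1 + w))
M = 1/362 ≈ 0.0027624
v(14, -4)*237 + M = (-8 + 14*(-1 + 14))*237 + 1/362 = (-8 + 14*13)*237 + 1/362 = (-8 + 182)*237 + 1/362 = 174*237 + 1/362 = 41238 + 1/362 = 14928157/362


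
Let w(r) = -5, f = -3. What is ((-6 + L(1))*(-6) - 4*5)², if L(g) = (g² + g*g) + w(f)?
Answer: 1156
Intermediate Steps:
L(g) = -5 + 2*g² (L(g) = (g² + g*g) - 5 = (g² + g²) - 5 = 2*g² - 5 = -5 + 2*g²)
((-6 + L(1))*(-6) - 4*5)² = ((-6 + (-5 + 2*1²))*(-6) - 4*5)² = ((-6 + (-5 + 2*1))*(-6) - 20)² = ((-6 + (-5 + 2))*(-6) - 20)² = ((-6 - 3)*(-6) - 20)² = (-9*(-6) - 20)² = (54 - 20)² = 34² = 1156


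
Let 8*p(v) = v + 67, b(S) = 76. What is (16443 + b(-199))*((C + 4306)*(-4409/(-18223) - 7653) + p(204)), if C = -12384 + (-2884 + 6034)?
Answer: 90820248868972487/145784 ≈ 6.2298e+11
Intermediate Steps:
C = -9234 (C = -12384 + 3150 = -9234)
p(v) = 67/8 + v/8 (p(v) = (v + 67)/8 = (67 + v)/8 = 67/8 + v/8)
(16443 + b(-199))*((C + 4306)*(-4409/(-18223) - 7653) + p(204)) = (16443 + 76)*((-9234 + 4306)*(-4409/(-18223) - 7653) + (67/8 + (1/8)*204)) = 16519*(-4928*(-4409*(-1/18223) - 7653) + (67/8 + 51/2)) = 16519*(-4928*(4409/18223 - 7653) + 271/8) = 16519*(-4928*(-139456210/18223) + 271/8) = 16519*(687240202880/18223 + 271/8) = 16519*(5497926561473/145784) = 90820248868972487/145784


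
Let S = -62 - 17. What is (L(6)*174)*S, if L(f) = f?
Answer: -82476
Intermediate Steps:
S = -79
(L(6)*174)*S = (6*174)*(-79) = 1044*(-79) = -82476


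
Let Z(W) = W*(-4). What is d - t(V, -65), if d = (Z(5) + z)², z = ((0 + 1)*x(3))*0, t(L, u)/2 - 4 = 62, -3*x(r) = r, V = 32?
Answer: 268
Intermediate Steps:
x(r) = -r/3
Z(W) = -4*W
t(L, u) = 132 (t(L, u) = 8 + 2*62 = 8 + 124 = 132)
z = 0 (z = ((0 + 1)*(-⅓*3))*0 = (1*(-1))*0 = -1*0 = 0)
d = 400 (d = (-4*5 + 0)² = (-20 + 0)² = (-20)² = 400)
d - t(V, -65) = 400 - 1*132 = 400 - 132 = 268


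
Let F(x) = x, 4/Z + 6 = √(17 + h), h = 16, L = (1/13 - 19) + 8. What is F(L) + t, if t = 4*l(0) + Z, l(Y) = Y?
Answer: -246/13 - 4*√33/3 ≈ -26.582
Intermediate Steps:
L = -142/13 (L = (1/13 - 19) + 8 = -246/13 + 8 = -142/13 ≈ -10.923)
Z = 4/(-6 + √33) (Z = 4/(-6 + √(17 + 16)) = 4/(-6 + √33) ≈ -15.659)
t = -8 - 4*√33/3 (t = 4*0 + (-8 - 4*√33/3) = 0 + (-8 - 4*√33/3) = -8 - 4*√33/3 ≈ -15.659)
F(L) + t = -142/13 + (-8 - 4*√33/3) = -246/13 - 4*√33/3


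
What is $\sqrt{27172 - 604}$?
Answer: $18 \sqrt{82} \approx 163.0$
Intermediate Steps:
$\sqrt{27172 - 604} = \sqrt{26568} = 18 \sqrt{82}$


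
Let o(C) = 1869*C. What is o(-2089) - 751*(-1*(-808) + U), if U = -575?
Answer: -4079324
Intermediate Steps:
o(-2089) - 751*(-1*(-808) + U) = 1869*(-2089) - 751*(-1*(-808) - 575) = -3904341 - 751*(808 - 575) = -3904341 - 751*233 = -3904341 - 174983 = -4079324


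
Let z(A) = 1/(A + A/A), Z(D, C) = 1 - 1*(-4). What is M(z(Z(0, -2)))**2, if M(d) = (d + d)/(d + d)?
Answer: 1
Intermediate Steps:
Z(D, C) = 5 (Z(D, C) = 1 + 4 = 5)
z(A) = 1/(1 + A) (z(A) = 1/(A + 1) = 1/(1 + A))
M(d) = 1 (M(d) = (2*d)/((2*d)) = (2*d)*(1/(2*d)) = 1)
M(z(Z(0, -2)))**2 = 1**2 = 1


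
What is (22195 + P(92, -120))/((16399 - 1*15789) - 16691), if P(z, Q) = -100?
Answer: -22095/16081 ≈ -1.3740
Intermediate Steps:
(22195 + P(92, -120))/((16399 - 1*15789) - 16691) = (22195 - 100)/((16399 - 1*15789) - 16691) = 22095/((16399 - 15789) - 16691) = 22095/(610 - 16691) = 22095/(-16081) = 22095*(-1/16081) = -22095/16081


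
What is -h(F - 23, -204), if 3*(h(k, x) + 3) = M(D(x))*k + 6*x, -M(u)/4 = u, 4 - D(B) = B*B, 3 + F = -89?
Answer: 19142753/3 ≈ 6.3809e+6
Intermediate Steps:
F = -92 (F = -3 - 89 = -92)
D(B) = 4 - B² (D(B) = 4 - B*B = 4 - B²)
M(u) = -4*u
h(k, x) = -3 + 2*x + k*(-16 + 4*x²)/3 (h(k, x) = -3 + ((-4*(4 - x²))*k + 6*x)/3 = -3 + ((-16 + 4*x²)*k + 6*x)/3 = -3 + (k*(-16 + 4*x²) + 6*x)/3 = -3 + (6*x + k*(-16 + 4*x²))/3 = -3 + (2*x + k*(-16 + 4*x²)/3) = -3 + 2*x + k*(-16 + 4*x²)/3)
-h(F - 23, -204) = -(-3 + 2*(-204) + 4*(-92 - 23)*(-4 + (-204)²)/3) = -(-3 - 408 + (4/3)*(-115)*(-4 + 41616)) = -(-3 - 408 + (4/3)*(-115)*41612) = -(-3 - 408 - 19141520/3) = -1*(-19142753/3) = 19142753/3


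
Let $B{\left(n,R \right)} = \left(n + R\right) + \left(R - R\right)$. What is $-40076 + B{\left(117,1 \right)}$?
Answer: $-39958$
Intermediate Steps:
$B{\left(n,R \right)} = R + n$ ($B{\left(n,R \right)} = \left(R + n\right) + 0 = R + n$)
$-40076 + B{\left(117,1 \right)} = -40076 + \left(1 + 117\right) = -40076 + 118 = -39958$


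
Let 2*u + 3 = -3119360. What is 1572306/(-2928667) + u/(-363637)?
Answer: 7992078205277/2129943363758 ≈ 3.7523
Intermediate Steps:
u = -3119363/2 (u = -3/2 + (½)*(-3119360) = -3/2 - 1559680 = -3119363/2 ≈ -1.5597e+6)
1572306/(-2928667) + u/(-363637) = 1572306/(-2928667) - 3119363/2/(-363637) = 1572306*(-1/2928667) - 3119363/2*(-1/363637) = -1572306/2928667 + 3119363/727274 = 7992078205277/2129943363758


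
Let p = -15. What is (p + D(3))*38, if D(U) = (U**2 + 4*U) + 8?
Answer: 532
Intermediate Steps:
D(U) = 8 + U**2 + 4*U
(p + D(3))*38 = (-15 + (8 + 3**2 + 4*3))*38 = (-15 + (8 + 9 + 12))*38 = (-15 + 29)*38 = 14*38 = 532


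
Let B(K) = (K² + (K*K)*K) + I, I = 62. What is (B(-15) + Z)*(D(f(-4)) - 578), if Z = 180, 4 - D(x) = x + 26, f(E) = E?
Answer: 1733168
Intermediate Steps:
B(K) = 62 + K² + K³ (B(K) = (K² + (K*K)*K) + 62 = (K² + K²*K) + 62 = (K² + K³) + 62 = 62 + K² + K³)
D(x) = -22 - x (D(x) = 4 - (x + 26) = 4 - (26 + x) = 4 + (-26 - x) = -22 - x)
(B(-15) + Z)*(D(f(-4)) - 578) = ((62 + (-15)² + (-15)³) + 180)*((-22 - 1*(-4)) - 578) = ((62 + 225 - 3375) + 180)*((-22 + 4) - 578) = (-3088 + 180)*(-18 - 578) = -2908*(-596) = 1733168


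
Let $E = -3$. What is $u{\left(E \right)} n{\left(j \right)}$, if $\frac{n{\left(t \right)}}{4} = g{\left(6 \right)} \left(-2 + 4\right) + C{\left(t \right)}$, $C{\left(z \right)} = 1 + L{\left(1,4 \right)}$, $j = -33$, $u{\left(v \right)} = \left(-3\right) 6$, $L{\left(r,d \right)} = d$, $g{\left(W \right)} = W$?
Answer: $-1224$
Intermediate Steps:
$u{\left(v \right)} = -18$
$C{\left(z \right)} = 5$ ($C{\left(z \right)} = 1 + 4 = 5$)
$n{\left(t \right)} = 68$ ($n{\left(t \right)} = 4 \left(6 \left(-2 + 4\right) + 5\right) = 4 \left(6 \cdot 2 + 5\right) = 4 \left(12 + 5\right) = 4 \cdot 17 = 68$)
$u{\left(E \right)} n{\left(j \right)} = \left(-18\right) 68 = -1224$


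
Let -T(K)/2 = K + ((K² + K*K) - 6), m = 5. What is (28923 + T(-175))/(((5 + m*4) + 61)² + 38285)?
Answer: -93215/45681 ≈ -2.0406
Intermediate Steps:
T(K) = 12 - 4*K² - 2*K (T(K) = -2*(K + ((K² + K*K) - 6)) = -2*(K + ((K² + K²) - 6)) = -2*(K + (2*K² - 6)) = -2*(K + (-6 + 2*K²)) = -2*(-6 + K + 2*K²) = 12 - 4*K² - 2*K)
(28923 + T(-175))/(((5 + m*4) + 61)² + 38285) = (28923 + (12 - 4*(-175)² - 2*(-175)))/(((5 + 5*4) + 61)² + 38285) = (28923 + (12 - 4*30625 + 350))/(((5 + 20) + 61)² + 38285) = (28923 + (12 - 122500 + 350))/((25 + 61)² + 38285) = (28923 - 122138)/(86² + 38285) = -93215/(7396 + 38285) = -93215/45681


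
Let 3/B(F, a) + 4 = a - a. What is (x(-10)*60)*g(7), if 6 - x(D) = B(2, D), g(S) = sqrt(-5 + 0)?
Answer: 405*I*sqrt(5) ≈ 905.61*I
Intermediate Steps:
g(S) = I*sqrt(5) (g(S) = sqrt(-5) = I*sqrt(5))
B(F, a) = -3/4 (B(F, a) = 3/(-4 + (a - a)) = 3/(-4 + 0) = 3/(-4) = 3*(-1/4) = -3/4)
x(D) = 27/4 (x(D) = 6 - 1*(-3/4) = 6 + 3/4 = 27/4)
(x(-10)*60)*g(7) = ((27/4)*60)*(I*sqrt(5)) = 405*(I*sqrt(5)) = 405*I*sqrt(5)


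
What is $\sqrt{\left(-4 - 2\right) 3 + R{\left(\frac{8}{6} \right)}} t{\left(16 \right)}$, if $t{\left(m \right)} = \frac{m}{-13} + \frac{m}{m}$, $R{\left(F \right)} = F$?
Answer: $- \frac{5 i \sqrt{6}}{13} \approx - 0.94211 i$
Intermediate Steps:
$t{\left(m \right)} = 1 - \frac{m}{13}$ ($t{\left(m \right)} = m \left(- \frac{1}{13}\right) + 1 = - \frac{m}{13} + 1 = 1 - \frac{m}{13}$)
$\sqrt{\left(-4 - 2\right) 3 + R{\left(\frac{8}{6} \right)}} t{\left(16 \right)} = \sqrt{\left(-4 - 2\right) 3 + \frac{8}{6}} \left(1 - \frac{16}{13}\right) = \sqrt{\left(-6\right) 3 + 8 \cdot \frac{1}{6}} \left(1 - \frac{16}{13}\right) = \sqrt{-18 + \frac{4}{3}} \left(- \frac{3}{13}\right) = \sqrt{- \frac{50}{3}} \left(- \frac{3}{13}\right) = \frac{5 i \sqrt{6}}{3} \left(- \frac{3}{13}\right) = - \frac{5 i \sqrt{6}}{13}$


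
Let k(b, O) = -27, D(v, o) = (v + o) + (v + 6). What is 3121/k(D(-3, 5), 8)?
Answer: -3121/27 ≈ -115.59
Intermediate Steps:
D(v, o) = 6 + o + 2*v (D(v, o) = (o + v) + (6 + v) = 6 + o + 2*v)
3121/k(D(-3, 5), 8) = 3121/(-27) = 3121*(-1/27) = -3121/27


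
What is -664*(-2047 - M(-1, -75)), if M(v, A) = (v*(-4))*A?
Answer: 1160008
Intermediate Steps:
M(v, A) = -4*A*v (M(v, A) = (-4*v)*A = -4*A*v)
-664*(-2047 - M(-1, -75)) = -664*(-2047 - (-4)*(-75)*(-1)) = -664*(-2047 - 1*(-300)) = -664*(-2047 + 300) = -664*(-1747) = 1160008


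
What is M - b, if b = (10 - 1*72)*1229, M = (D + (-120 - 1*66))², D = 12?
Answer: 106474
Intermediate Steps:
M = 30276 (M = (12 + (-120 - 1*66))² = (12 + (-120 - 66))² = (12 - 186)² = (-174)² = 30276)
b = -76198 (b = (10 - 72)*1229 = -62*1229 = -76198)
M - b = 30276 - 1*(-76198) = 30276 + 76198 = 106474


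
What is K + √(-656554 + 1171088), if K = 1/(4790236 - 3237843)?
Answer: 1/1552393 + √514534 ≈ 717.31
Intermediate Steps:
K = 1/1552393 ≈ 6.4417e-7
K + √(-656554 + 1171088) = 1/1552393 + √(-656554 + 1171088) = 1/1552393 + √514534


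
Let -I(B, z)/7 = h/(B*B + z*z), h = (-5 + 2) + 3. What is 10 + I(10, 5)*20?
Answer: 10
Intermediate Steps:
h = 0 (h = -3 + 3 = 0)
I(B, z) = 0 (I(B, z) = -0/(B*B + z*z) = -0/(B**2 + z**2) = -7*0 = 0)
10 + I(10, 5)*20 = 10 + 0*20 = 10 + 0 = 10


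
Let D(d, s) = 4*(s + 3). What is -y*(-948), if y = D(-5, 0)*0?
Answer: 0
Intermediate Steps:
D(d, s) = 12 + 4*s (D(d, s) = 4*(3 + s) = 12 + 4*s)
y = 0 (y = (12 + 4*0)*0 = (12 + 0)*0 = 12*0 = 0)
-y*(-948) = -1*0*(-948) = 0*(-948) = 0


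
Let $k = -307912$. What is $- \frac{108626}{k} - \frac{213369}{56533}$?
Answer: $- \frac{29778960935}{8703594548} \approx -3.4215$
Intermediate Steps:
$- \frac{108626}{k} - \frac{213369}{56533} = - \frac{108626}{-307912} - \frac{213369}{56533} = \left(-108626\right) \left(- \frac{1}{307912}\right) - \frac{213369}{56533} = \frac{54313}{153956} - \frac{213369}{56533} = - \frac{29778960935}{8703594548}$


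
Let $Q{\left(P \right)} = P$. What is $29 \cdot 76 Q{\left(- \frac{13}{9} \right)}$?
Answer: $- \frac{28652}{9} \approx -3183.6$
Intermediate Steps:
$29 \cdot 76 Q{\left(- \frac{13}{9} \right)} = 29 \cdot 76 \left(- \frac{13}{9}\right) = 2204 \left(\left(-13\right) \frac{1}{9}\right) = 2204 \left(- \frac{13}{9}\right) = - \frac{28652}{9}$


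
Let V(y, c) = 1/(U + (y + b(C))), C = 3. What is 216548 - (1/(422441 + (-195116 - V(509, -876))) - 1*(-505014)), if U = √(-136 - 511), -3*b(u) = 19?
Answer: (-196726600353*√647 + 98887903578710*I)/(3*(-114268699*I + 227325*√647)) ≈ -2.8847e+5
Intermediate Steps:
b(u) = -19/3 (b(u) = -⅓*19 = -19/3)
U = I*√647 (U = √(-647) = I*√647 ≈ 25.436*I)
V(y, c) = 1/(-19/3 + y + I*√647) (V(y, c) = 1/(I*√647 + (y - 19/3)) = 1/(I*√647 + (-19/3 + y)) = 1/(-19/3 + y + I*√647))
216548 - (1/(422441 + (-195116 - V(509, -876))) - 1*(-505014)) = 216548 - (1/(422441 + (-195116 - 3/(-19 + 3*509 + 3*I*√647))) - 1*(-505014)) = 216548 - (1/(422441 + (-195116 - 3/(-19 + 1527 + 3*I*√647))) + 505014) = 216548 - (1/(422441 + (-195116 - 3/(1508 + 3*I*√647))) + 505014) = 216548 - (1/(227325 - 3/(1508 + 3*I*√647)) + 505014) = 216548 - (505014 + 1/(227325 - 3/(1508 + 3*I*√647))) = 216548 + (-505014 - 1/(227325 - 3/(1508 + 3*I*√647))) = -288466 - 1/(227325 - 3/(1508 + 3*I*√647))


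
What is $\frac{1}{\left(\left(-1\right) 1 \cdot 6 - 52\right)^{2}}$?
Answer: $\frac{1}{3364} \approx 0.00029727$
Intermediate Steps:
$\frac{1}{\left(\left(-1\right) 1 \cdot 6 - 52\right)^{2}} = \frac{1}{\left(\left(-1\right) 6 - 52\right)^{2}} = \frac{1}{\left(-6 - 52\right)^{2}} = \frac{1}{\left(-58\right)^{2}} = \frac{1}{3364}$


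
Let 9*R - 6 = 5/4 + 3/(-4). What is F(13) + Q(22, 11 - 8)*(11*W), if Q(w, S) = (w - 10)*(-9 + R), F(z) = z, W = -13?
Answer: 42653/3 ≈ 14218.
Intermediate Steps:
R = 13/18 (R = ⅔ + (5/4 + 3/(-4))/9 = ⅔ + (5*(¼) + 3*(-¼))/9 = ⅔ + (5/4 - ¾)/9 = ⅔ + (⅑)*(½) = ⅔ + 1/18 = 13/18 ≈ 0.72222)
Q(w, S) = 745/9 - 149*w/18 (Q(w, S) = (w - 10)*(-9 + 13/18) = (-10 + w)*(-149/18) = 745/9 - 149*w/18)
F(13) + Q(22, 11 - 8)*(11*W) = 13 + (745/9 - 149/18*22)*(11*(-13)) = 13 + (745/9 - 1639/9)*(-143) = 13 - 298/3*(-143) = 13 + 42614/3 = 42653/3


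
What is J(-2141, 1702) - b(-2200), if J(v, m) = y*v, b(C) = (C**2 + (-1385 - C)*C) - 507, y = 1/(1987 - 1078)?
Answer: -2769264278/909 ≈ -3.0465e+6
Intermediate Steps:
y = 1/909 ≈ 0.0011001
b(C) = -507 + C**2 + C*(-1385 - C) (b(C) = (C**2 + C*(-1385 - C)) - 507 = -507 + C**2 + C*(-1385 - C))
J(v, m) = v/909
J(-2141, 1702) - b(-2200) = (1/909)*(-2141) - (-507 - 1385*(-2200)) = -2141/909 - (-507 + 3047000) = -2141/909 - 1*3046493 = -2141/909 - 3046493 = -2769264278/909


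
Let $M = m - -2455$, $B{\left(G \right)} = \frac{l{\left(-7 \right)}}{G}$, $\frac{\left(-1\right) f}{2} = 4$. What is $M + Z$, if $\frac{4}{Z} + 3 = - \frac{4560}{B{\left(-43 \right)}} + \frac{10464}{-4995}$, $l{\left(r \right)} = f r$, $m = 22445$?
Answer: $\frac{1014669294720}{40749769} \approx 24900.0$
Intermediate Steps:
$f = -8$ ($f = \left(-2\right) 4 = -8$)
$l{\left(r \right)} = - 8 r$
$B{\left(G \right)} = \frac{56}{G}$ ($B{\left(G \right)} = \frac{\left(-8\right) \left(-7\right)}{G} = \frac{56}{G}$)
$M = 24900$ ($M = 22445 - -2455 = 22445 + 2455 = 24900$)
$Z = \frac{46620}{40749769}$ ($Z = \frac{4}{-3 + \left(- \frac{4560}{56 \frac{1}{-43}} + \frac{10464}{-4995}\right)} = \frac{4}{-3 - \left(\frac{3488}{1665} + \frac{4560}{56 \left(- \frac{1}{43}\right)}\right)} = \frac{4}{-3 - \left(\frac{3488}{1665} + \frac{4560}{- \frac{56}{43}}\right)} = \frac{4}{-3 - - \frac{40784734}{11655}} = \frac{4}{-3 + \left(\frac{24510}{7} - \frac{3488}{1665}\right)} = \frac{4}{-3 + \frac{40784734}{11655}} = \frac{4}{\frac{40749769}{11655}} = 4 \cdot \frac{11655}{40749769} = \frac{46620}{40749769} \approx 0.0011441$)
$M + Z = 24900 + \frac{46620}{40749769} = \frac{1014669294720}{40749769}$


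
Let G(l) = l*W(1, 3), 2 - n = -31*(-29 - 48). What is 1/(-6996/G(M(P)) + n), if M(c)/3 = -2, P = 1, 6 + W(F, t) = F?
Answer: -5/13091 ≈ -0.00038194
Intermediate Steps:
W(F, t) = -6 + F
n = -2385 (n = 2 - (-31)*(-29 - 48) = 2 - (-31)*(-77) = 2 - 1*2387 = 2 - 2387 = -2385)
M(c) = -6 (M(c) = 3*(-2) = -6)
G(l) = -5*l (G(l) = l*(-6 + 1) = l*(-5) = -5*l)
1/(-6996/G(M(P)) + n) = 1/(-6996/((-5*(-6))) - 2385) = 1/(-6996/30 - 2385) = 1/(-6996*1/30 - 2385) = 1/(-1166/5 - 2385) = 1/(-13091/5) = -5/13091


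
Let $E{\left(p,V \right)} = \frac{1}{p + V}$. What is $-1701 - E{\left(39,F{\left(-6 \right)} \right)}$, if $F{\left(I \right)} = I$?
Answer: $- \frac{56134}{33} \approx -1701.0$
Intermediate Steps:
$E{\left(p,V \right)} = \frac{1}{V + p}$
$-1701 - E{\left(39,F{\left(-6 \right)} \right)} = -1701 - \frac{1}{-6 + 39} = -1701 - \frac{1}{33} = - \frac{56134}{33}$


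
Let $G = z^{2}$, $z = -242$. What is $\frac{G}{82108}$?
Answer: $\frac{14641}{20527} \approx 0.71326$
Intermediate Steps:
$G = 58564$ ($G = \left(-242\right)^{2} = 58564$)
$\frac{G}{82108} = \frac{58564}{82108} = 58564 \cdot \frac{1}{82108} = \frac{14641}{20527}$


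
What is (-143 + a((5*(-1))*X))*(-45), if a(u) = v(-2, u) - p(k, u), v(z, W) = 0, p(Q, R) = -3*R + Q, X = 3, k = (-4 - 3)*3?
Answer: 7515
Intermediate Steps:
k = -21 (k = -7*3 = -21)
p(Q, R) = Q - 3*R
a(u) = 21 + 3*u (a(u) = 0 - (-21 - 3*u) = 0 + (21 + 3*u) = 21 + 3*u)
(-143 + a((5*(-1))*X))*(-45) = (-143 + (21 + 3*((5*(-1))*3)))*(-45) = (-143 + (21 + 3*(-5*3)))*(-45) = (-143 + (21 + 3*(-15)))*(-45) = (-143 + (21 - 45))*(-45) = (-143 - 24)*(-45) = -167*(-45) = 7515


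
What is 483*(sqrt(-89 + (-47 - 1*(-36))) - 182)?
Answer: -87906 + 4830*I ≈ -87906.0 + 4830.0*I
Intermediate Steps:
483*(sqrt(-89 + (-47 - 1*(-36))) - 182) = 483*(sqrt(-89 + (-47 + 36)) - 182) = 483*(sqrt(-89 - 11) - 182) = 483*(sqrt(-100) - 182) = 483*(10*I - 182) = 483*(-182 + 10*I) = -87906 + 4830*I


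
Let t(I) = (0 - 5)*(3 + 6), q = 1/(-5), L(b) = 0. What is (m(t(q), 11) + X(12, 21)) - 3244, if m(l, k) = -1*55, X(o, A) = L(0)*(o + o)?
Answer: -3299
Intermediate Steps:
q = -1/5 ≈ -0.20000
t(I) = -45 (t(I) = -5*9 = -45)
X(o, A) = 0 (X(o, A) = 0*(o + o) = 0*(2*o) = 0)
m(l, k) = -55
(m(t(q), 11) + X(12, 21)) - 3244 = (-55 + 0) - 3244 = -55 - 3244 = -3299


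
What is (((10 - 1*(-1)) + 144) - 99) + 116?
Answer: 172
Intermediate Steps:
(((10 - 1*(-1)) + 144) - 99) + 116 = (((10 + 1) + 144) - 99) + 116 = ((11 + 144) - 99) + 116 = (155 - 99) + 116 = 56 + 116 = 172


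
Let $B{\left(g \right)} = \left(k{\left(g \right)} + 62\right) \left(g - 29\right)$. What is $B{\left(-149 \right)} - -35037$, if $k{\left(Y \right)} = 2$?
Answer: $23645$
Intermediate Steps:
$B{\left(g \right)} = -1856 + 64 g$ ($B{\left(g \right)} = \left(2 + 62\right) \left(g - 29\right) = 64 \left(-29 + g\right) = -1856 + 64 g$)
$B{\left(-149 \right)} - -35037 = \left(-1856 + 64 \left(-149\right)\right) - -35037 = \left(-1856 - 9536\right) + 35037 = -11392 + 35037 = 23645$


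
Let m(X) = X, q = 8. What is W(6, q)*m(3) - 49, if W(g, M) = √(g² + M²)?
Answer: -19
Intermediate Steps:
W(g, M) = √(M² + g²)
W(6, q)*m(3) - 49 = √(8² + 6²)*3 - 49 = √(64 + 36)*3 - 49 = √100*3 - 49 = 10*3 - 49 = 30 - 49 = -19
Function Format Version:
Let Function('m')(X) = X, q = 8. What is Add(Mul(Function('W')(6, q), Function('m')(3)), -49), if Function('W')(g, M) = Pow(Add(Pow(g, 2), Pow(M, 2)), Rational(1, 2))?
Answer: -19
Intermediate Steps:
Function('W')(g, M) = Pow(Add(Pow(M, 2), Pow(g, 2)), Rational(1, 2))
Add(Mul(Function('W')(6, q), Function('m')(3)), -49) = Add(Mul(Pow(Add(Pow(8, 2), Pow(6, 2)), Rational(1, 2)), 3), -49) = Add(Mul(Pow(Add(64, 36), Rational(1, 2)), 3), -49) = Add(Mul(Pow(100, Rational(1, 2)), 3), -49) = Add(Mul(10, 3), -49) = Add(30, -49) = -19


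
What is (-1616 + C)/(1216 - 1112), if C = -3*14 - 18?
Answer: -419/26 ≈ -16.115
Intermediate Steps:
C = -60 (C = -42 - 18 = -60)
(-1616 + C)/(1216 - 1112) = (-1616 - 60)/(1216 - 1112) = -1676/104 = -1676*1/104 = -419/26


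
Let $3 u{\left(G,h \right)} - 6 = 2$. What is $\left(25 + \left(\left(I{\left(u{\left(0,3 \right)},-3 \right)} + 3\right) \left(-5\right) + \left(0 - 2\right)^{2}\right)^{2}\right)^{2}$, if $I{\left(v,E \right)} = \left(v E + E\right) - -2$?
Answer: $1394761$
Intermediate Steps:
$u{\left(G,h \right)} = \frac{8}{3}$ ($u{\left(G,h \right)} = 2 + \frac{1}{3} \cdot 2 = 2 + \frac{2}{3} = \frac{8}{3}$)
$I{\left(v,E \right)} = 2 + E + E v$ ($I{\left(v,E \right)} = \left(E v + E\right) + 2 = \left(E + E v\right) + 2 = 2 + E + E v$)
$\left(25 + \left(\left(I{\left(u{\left(0,3 \right)},-3 \right)} + 3\right) \left(-5\right) + \left(0 - 2\right)^{2}\right)^{2}\right)^{2} = \left(25 + \left(\left(\left(2 - 3 - 8\right) + 3\right) \left(-5\right) + \left(0 - 2\right)^{2}\right)^{2}\right)^{2} = \left(25 + \left(\left(\left(2 - 3 - 8\right) + 3\right) \left(-5\right) + \left(-2\right)^{2}\right)^{2}\right)^{2} = \left(25 + \left(\left(-9 + 3\right) \left(-5\right) + 4\right)^{2}\right)^{2} = \left(25 + \left(\left(-6\right) \left(-5\right) + 4\right)^{2}\right)^{2} = \left(25 + \left(30 + 4\right)^{2}\right)^{2} = \left(25 + 34^{2}\right)^{2} = \left(25 + 1156\right)^{2} = 1181^{2} = 1394761$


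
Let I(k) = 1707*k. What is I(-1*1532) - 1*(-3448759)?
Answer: 833635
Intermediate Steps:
I(-1*1532) - 1*(-3448759) = 1707*(-1*1532) - 1*(-3448759) = 1707*(-1532) + 3448759 = -2615124 + 3448759 = 833635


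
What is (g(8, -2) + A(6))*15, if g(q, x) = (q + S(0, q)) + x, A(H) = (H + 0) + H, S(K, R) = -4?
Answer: 210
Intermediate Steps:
A(H) = 2*H (A(H) = H + H = 2*H)
g(q, x) = -4 + q + x (g(q, x) = (q - 4) + x = (-4 + q) + x = -4 + q + x)
(g(8, -2) + A(6))*15 = ((-4 + 8 - 2) + 2*6)*15 = (2 + 12)*15 = 14*15 = 210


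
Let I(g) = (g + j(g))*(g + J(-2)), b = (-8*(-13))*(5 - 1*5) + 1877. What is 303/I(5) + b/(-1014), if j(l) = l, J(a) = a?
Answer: 20911/2535 ≈ 8.2489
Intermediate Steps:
b = 1877 (b = 104*(5 - 5) + 1877 = 104*0 + 1877 = 0 + 1877 = 1877)
I(g) = 2*g*(-2 + g) (I(g) = (g + g)*(g - 2) = (2*g)*(-2 + g) = 2*g*(-2 + g))
303/I(5) + b/(-1014) = 303/((2*5*(-2 + 5))) + 1877/(-1014) = 303/((2*5*3)) + 1877*(-1/1014) = 303/30 - 1877/1014 = 303*(1/30) - 1877/1014 = 101/10 - 1877/1014 = 20911/2535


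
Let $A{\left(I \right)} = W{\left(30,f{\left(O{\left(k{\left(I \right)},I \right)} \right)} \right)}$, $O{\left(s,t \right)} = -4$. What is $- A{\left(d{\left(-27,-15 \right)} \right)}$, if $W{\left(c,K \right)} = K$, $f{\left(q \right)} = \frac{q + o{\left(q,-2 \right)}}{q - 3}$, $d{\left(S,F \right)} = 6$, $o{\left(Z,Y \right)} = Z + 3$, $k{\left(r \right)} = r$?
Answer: $- \frac{5}{7} \approx -0.71429$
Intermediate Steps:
$o{\left(Z,Y \right)} = 3 + Z$
$f{\left(q \right)} = \frac{3 + 2 q}{-3 + q}$ ($f{\left(q \right)} = \frac{q + \left(3 + q\right)}{q - 3} = \frac{3 + 2 q}{-3 + q}$)
$A{\left(I \right)} = \frac{5}{7}$ ($A{\left(I \right)} = \frac{3 + 2 \left(-4\right)}{-3 - 4} = \frac{3 - 8}{-7} = \left(- \frac{1}{7}\right) \left(-5\right) = \frac{5}{7}$)
$- A{\left(d{\left(-27,-15 \right)} \right)} = \left(-1\right) \frac{5}{7} = - \frac{5}{7}$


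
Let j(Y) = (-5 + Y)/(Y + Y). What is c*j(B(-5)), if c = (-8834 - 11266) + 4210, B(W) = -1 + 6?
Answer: 0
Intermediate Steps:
B(W) = 5
j(Y) = (-5 + Y)/(2*Y) (j(Y) = (-5 + Y)/((2*Y)) = (-5 + Y)*(1/(2*Y)) = (-5 + Y)/(2*Y))
c = -15890 (c = -20100 + 4210 = -15890)
c*j(B(-5)) = -7945*(-5 + 5)/5 = -7945*0/5 = -15890*0 = 0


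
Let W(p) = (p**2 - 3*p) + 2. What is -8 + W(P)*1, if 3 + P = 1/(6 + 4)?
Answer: 1111/100 ≈ 11.110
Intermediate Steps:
P = -29/10 (P = -3 + 1/(6 + 4) = -3 + 1/10 = -29/10 ≈ -2.9000)
W(p) = 2 + p**2 - 3*p
-8 + W(P)*1 = -8 + (2 + (-29/10)**2 - 3*(-29/10))*1 = -8 + (2 + 841/100 + 87/10)*1 = -8 + (1911/100)*1 = -8 + 1911/100 = 1111/100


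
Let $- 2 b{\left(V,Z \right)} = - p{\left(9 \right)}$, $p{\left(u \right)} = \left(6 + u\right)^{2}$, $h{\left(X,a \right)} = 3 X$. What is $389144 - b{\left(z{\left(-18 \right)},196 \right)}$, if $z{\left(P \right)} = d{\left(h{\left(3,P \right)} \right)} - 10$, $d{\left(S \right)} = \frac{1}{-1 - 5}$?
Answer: $\frac{778063}{2} \approx 3.8903 \cdot 10^{5}$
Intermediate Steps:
$d{\left(S \right)} = - \frac{1}{6}$ ($d{\left(S \right)} = \frac{1}{-6} = - \frac{1}{6}$)
$z{\left(P \right)} = - \frac{61}{6}$ ($z{\left(P \right)} = - \frac{1}{6} - 10 = - \frac{61}{6}$)
$b{\left(V,Z \right)} = \frac{225}{2}$ ($b{\left(V,Z \right)} = - \frac{\left(-1\right) \left(6 + 9\right)^{2}}{2} = - \frac{\left(-1\right) 15^{2}}{2} = - \frac{\left(-1\right) 225}{2} = \left(- \frac{1}{2}\right) \left(-225\right) = \frac{225}{2}$)
$389144 - b{\left(z{\left(-18 \right)},196 \right)} = 389144 - \frac{225}{2} = \frac{778063}{2}$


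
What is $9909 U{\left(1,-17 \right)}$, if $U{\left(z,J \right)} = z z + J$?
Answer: $-158544$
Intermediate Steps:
$U{\left(z,J \right)} = J + z^{2}$ ($U{\left(z,J \right)} = z^{2} + J = J + z^{2}$)
$9909 U{\left(1,-17 \right)} = 9909 \left(-17 + 1^{2}\right) = 9909 \left(-17 + 1\right) = 9909 \left(-16\right) = -158544$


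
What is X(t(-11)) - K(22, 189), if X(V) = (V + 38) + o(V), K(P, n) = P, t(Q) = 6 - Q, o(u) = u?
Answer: 50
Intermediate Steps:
X(V) = 38 + 2*V (X(V) = (V + 38) + V = (38 + V) + V = 38 + 2*V)
X(t(-11)) - K(22, 189) = (38 + 2*(6 - 1*(-11))) - 1*22 = (38 + 2*(6 + 11)) - 22 = (38 + 2*17) - 22 = (38 + 34) - 22 = 72 - 22 = 50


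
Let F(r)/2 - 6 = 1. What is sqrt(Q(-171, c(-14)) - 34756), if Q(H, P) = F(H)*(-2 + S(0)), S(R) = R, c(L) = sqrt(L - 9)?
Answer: 4*I*sqrt(2174) ≈ 186.5*I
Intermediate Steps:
c(L) = sqrt(-9 + L)
F(r) = 14 (F(r) = 12 + 2*1 = 12 + 2 = 14)
Q(H, P) = -28 (Q(H, P) = 14*(-2 + 0) = 14*(-2) = -28)
sqrt(Q(-171, c(-14)) - 34756) = sqrt(-28 - 34756) = sqrt(-34784) = 4*I*sqrt(2174)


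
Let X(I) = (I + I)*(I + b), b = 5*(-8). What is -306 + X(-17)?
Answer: 1632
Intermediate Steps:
b = -40
X(I) = 2*I*(-40 + I) (X(I) = (I + I)*(I - 40) = (2*I)*(-40 + I) = 2*I*(-40 + I))
-306 + X(-17) = -306 + 2*(-17)*(-40 - 17) = -306 + 2*(-17)*(-57) = -306 + 1938 = 1632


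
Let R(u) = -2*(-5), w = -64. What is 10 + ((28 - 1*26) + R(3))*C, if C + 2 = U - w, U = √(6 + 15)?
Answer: 754 + 12*√21 ≈ 808.99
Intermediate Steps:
R(u) = 10
U = √21 ≈ 4.5826
C = 62 + √21 (C = -2 + (√21 - 1*(-64)) = -2 + (√21 + 64) = -2 + (64 + √21) = 62 + √21 ≈ 66.583)
10 + ((28 - 1*26) + R(3))*C = 10 + ((28 - 1*26) + 10)*(62 + √21) = 10 + ((28 - 26) + 10)*(62 + √21) = 10 + (2 + 10)*(62 + √21) = 10 + 12*(62 + √21) = 10 + (744 + 12*√21) = 754 + 12*√21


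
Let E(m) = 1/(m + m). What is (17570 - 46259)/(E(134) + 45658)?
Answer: -7688652/12236345 ≈ -0.62835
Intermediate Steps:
E(m) = 1/(2*m)
(17570 - 46259)/(E(134) + 45658) = (17570 - 46259)/((½)/134 + 45658) = -28689/((½)*(1/134) + 45658) = -28689/(1/268 + 45658) = -28689/12236345/268 = -28689*268/12236345 = -7688652/12236345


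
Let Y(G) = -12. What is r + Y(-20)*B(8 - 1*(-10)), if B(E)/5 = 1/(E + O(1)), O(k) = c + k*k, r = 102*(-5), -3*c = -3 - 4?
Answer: -8205/16 ≈ -512.81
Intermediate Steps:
c = 7/3 (c = -(-3 - 4)/3 = -⅓*(-7) = 7/3 ≈ 2.3333)
r = -510
O(k) = 7/3 + k² (O(k) = 7/3 + k*k = 7/3 + k²)
B(E) = 5/(10/3 + E) (B(E) = 5/(E + (7/3 + 1²)) = 5/(E + (7/3 + 1)) = 5/(E + 10/3) = 5/(10/3 + E))
r + Y(-20)*B(8 - 1*(-10)) = -510 - 180/(10 + 3*(8 - 1*(-10))) = -510 - 180/(10 + 3*(8 + 10)) = -510 - 180/(10 + 3*18) = -510 - 180/(10 + 54) = -510 - 180/64 = -510 - 12*15/64 = -510 - 45/16 = -8205/16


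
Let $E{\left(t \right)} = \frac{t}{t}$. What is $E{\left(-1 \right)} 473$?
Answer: $473$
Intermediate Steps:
$E{\left(t \right)} = 1$
$E{\left(-1 \right)} 473 = 1 \cdot 473 = 473$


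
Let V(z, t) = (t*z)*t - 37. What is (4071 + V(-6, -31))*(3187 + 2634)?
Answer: -10081972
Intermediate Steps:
V(z, t) = -37 + z*t**2 (V(z, t) = z*t**2 - 37 = -37 + z*t**2)
(4071 + V(-6, -31))*(3187 + 2634) = (4071 + (-37 - 6*(-31)**2))*(3187 + 2634) = (4071 + (-37 - 6*961))*5821 = (4071 + (-37 - 5766))*5821 = (4071 - 5803)*5821 = -1732*5821 = -10081972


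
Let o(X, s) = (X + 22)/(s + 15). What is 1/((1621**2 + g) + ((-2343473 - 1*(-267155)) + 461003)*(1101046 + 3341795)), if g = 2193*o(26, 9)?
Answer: -1/7176585077888 ≈ -1.3934e-13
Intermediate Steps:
o(X, s) = (22 + X)/(15 + s)
g = 4386 (g = 2193*((22 + 26)/(15 + 9)) = 2193*(48/24) = 2193*((1/24)*48) = 2193*2 = 4386)
1/((1621**2 + g) + ((-2343473 - 1*(-267155)) + 461003)*(1101046 + 3341795)) = 1/((1621**2 + 4386) + ((-2343473 - 1*(-267155)) + 461003)*(1101046 + 3341795)) = 1/((2627641 + 4386) + ((-2343473 + 267155) + 461003)*4442841) = 1/(2632027 + (-2076318 + 461003)*4442841) = 1/(2632027 - 1615315*4442841) = 1/(2632027 - 7176587709915) = 1/(-7176585077888) = -1/7176585077888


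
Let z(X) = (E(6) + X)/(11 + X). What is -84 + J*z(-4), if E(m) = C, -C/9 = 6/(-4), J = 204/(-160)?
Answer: -48009/560 ≈ -85.730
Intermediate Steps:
J = -51/40 (J = 204*(-1/160) = -51/40 ≈ -1.2750)
C = 27/2 (C = -54/(-4) = -54*(-1)/4 = -9*(-3/2) = 27/2 ≈ 13.500)
E(m) = 27/2
z(X) = (27/2 + X)/(11 + X)
-84 + J*z(-4) = -84 - 51*(27/2 - 4)/(40*(11 - 4)) = -84 - 51*19/(40*7*2) = -84 - 51*19/(280*2) = -84 - 51/40*19/14 = -84 - 969/560 = -48009/560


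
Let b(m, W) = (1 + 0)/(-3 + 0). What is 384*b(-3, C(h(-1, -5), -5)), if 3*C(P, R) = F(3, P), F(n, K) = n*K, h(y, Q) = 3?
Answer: -128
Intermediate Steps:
F(n, K) = K*n
C(P, R) = P (C(P, R) = (P*3)/3 = (3*P)/3 = P)
b(m, W) = -⅓ (b(m, W) = 1/(-3) = 1*(-⅓) = -⅓)
384*b(-3, C(h(-1, -5), -5)) = 384*(-⅓) = -128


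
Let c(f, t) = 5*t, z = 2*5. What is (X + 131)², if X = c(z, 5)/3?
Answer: 174724/9 ≈ 19414.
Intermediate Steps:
z = 10
X = 25/3 (X = (5*5)/3 = 25*(⅓) = 25/3 ≈ 8.3333)
(X + 131)² = (25/3 + 131)² = (418/3)² = 174724/9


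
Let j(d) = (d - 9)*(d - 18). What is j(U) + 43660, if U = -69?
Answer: 50446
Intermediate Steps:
j(d) = (-18 + d)*(-9 + d) (j(d) = (-9 + d)*(-18 + d) = (-18 + d)*(-9 + d))
j(U) + 43660 = (162 + (-69)² - 27*(-69)) + 43660 = (162 + 4761 + 1863) + 43660 = 6786 + 43660 = 50446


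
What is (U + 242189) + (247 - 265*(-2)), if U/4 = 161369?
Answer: 888442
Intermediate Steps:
U = 645476 (U = 4*161369 = 645476)
(U + 242189) + (247 - 265*(-2)) = (645476 + 242189) + (247 - 265*(-2)) = 887665 + (247 + 530) = 887665 + 777 = 888442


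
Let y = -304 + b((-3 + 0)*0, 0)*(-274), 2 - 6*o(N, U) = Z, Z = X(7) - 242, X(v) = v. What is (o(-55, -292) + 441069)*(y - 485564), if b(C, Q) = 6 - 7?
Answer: -214199640949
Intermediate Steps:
Z = -235 (Z = 7 - 242 = -235)
o(N, U) = 79/2 (o(N, U) = ⅓ - ⅙*(-235) = ⅓ + 235/6 = 79/2)
b(C, Q) = -1
y = -30 (y = -304 - 1*(-274) = -304 + 274 = -30)
(o(-55, -292) + 441069)*(y - 485564) = (79/2 + 441069)*(-30 - 485564) = (882217/2)*(-485594) = -214199640949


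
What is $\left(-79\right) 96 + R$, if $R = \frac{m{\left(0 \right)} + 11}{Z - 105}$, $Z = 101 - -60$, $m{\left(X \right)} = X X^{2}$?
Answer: $- \frac{424693}{56} \approx -7583.8$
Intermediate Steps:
$m{\left(X \right)} = X^{3}$
$Z = 161$ ($Z = 101 + 60 = 161$)
$R = \frac{11}{56}$ ($R = \frac{0^{3} + 11}{161 - 105} = \frac{0 + 11}{56} = 11 \cdot \frac{1}{56} = \frac{11}{56} \approx 0.19643$)
$\left(-79\right) 96 + R = \left(-79\right) 96 + \frac{11}{56} = -7584 + \frac{11}{56} = - \frac{424693}{56}$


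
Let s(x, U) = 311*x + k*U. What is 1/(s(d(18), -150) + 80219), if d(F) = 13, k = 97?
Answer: 1/69712 ≈ 1.4345e-5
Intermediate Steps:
s(x, U) = 97*U + 311*x (s(x, U) = 311*x + 97*U = 97*U + 311*x)
1/(s(d(18), -150) + 80219) = 1/((97*(-150) + 311*13) + 80219) = 1/((-14550 + 4043) + 80219) = 1/(-10507 + 80219) = 1/69712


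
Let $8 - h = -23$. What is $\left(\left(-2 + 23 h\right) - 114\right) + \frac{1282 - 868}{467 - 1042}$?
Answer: $\frac{14907}{25} \approx 596.28$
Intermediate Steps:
$h = 31$ ($h = 8 - -23 = 8 + 23 = 31$)
$\left(\left(-2 + 23 h\right) - 114\right) + \frac{1282 - 868}{467 - 1042} = \left(\left(-2 + 23 \cdot 31\right) - 114\right) + \frac{1282 - 868}{467 - 1042} = \left(\left(-2 + 713\right) - 114\right) + \frac{414}{-575} = \left(711 - 114\right) + 414 \left(- \frac{1}{575}\right) = 597 - \frac{18}{25} = \frac{14907}{25}$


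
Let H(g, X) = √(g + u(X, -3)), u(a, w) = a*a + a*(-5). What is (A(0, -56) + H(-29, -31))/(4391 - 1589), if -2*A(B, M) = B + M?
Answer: 14/1401 + √1087/2802 ≈ 0.021759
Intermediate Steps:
u(a, w) = a² - 5*a
H(g, X) = √(g + X*(-5 + X))
A(B, M) = -B/2 - M/2 (A(B, M) = -(B + M)/2 = -B/2 - M/2)
(A(0, -56) + H(-29, -31))/(4391 - 1589) = ((-½*0 - ½*(-56)) + √(-29 - 31*(-5 - 31)))/(4391 - 1589) = ((0 + 28) + √(-29 - 31*(-36)))/2802 = (28 + √(-29 + 1116))*(1/2802) = (28 + √1087)*(1/2802) = 14/1401 + √1087/2802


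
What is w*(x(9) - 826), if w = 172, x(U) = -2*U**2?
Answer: -169936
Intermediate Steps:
w*(x(9) - 826) = 172*(-2*9**2 - 826) = 172*(-2*81 - 826) = 172*(-162 - 826) = 172*(-988) = -169936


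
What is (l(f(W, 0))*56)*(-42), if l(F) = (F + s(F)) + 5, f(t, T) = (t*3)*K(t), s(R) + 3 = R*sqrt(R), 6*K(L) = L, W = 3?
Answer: -15288 - 15876*sqrt(2) ≈ -37740.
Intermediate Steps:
K(L) = L/6
s(R) = -3 + R**(3/2) (s(R) = -3 + R*sqrt(R) = -3 + R**(3/2))
f(t, T) = t**2/2 (f(t, T) = (t*3)*(t/6) = (3*t)*(t/6) = t**2/2)
l(F) = 2 + F + F**(3/2) (l(F) = (F + (-3 + F**(3/2))) + 5 = (-3 + F + F**(3/2)) + 5 = 2 + F + F**(3/2))
(l(f(W, 0))*56)*(-42) = ((2 + (1/2)*3**2 + ((1/2)*3**2)**(3/2))*56)*(-42) = ((2 + (1/2)*9 + ((1/2)*9)**(3/2))*56)*(-42) = ((2 + 9/2 + (9/2)**(3/2))*56)*(-42) = ((2 + 9/2 + 27*sqrt(2)/4)*56)*(-42) = ((13/2 + 27*sqrt(2)/4)*56)*(-42) = (364 + 378*sqrt(2))*(-42) = -15288 - 15876*sqrt(2)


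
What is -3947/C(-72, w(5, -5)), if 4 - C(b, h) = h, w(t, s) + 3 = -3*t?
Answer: -3947/22 ≈ -179.41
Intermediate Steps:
w(t, s) = -3 - 3*t
C(b, h) = 4 - h
-3947/C(-72, w(5, -5)) = -3947/(4 - (-3 - 3*5)) = -3947/(4 - (-3 - 15)) = -3947/(4 - 1*(-18)) = -3947/(4 + 18) = -3947/22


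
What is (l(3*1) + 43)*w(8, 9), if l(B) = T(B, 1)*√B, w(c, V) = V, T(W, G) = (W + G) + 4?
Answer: 387 + 72*√3 ≈ 511.71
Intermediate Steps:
T(W, G) = 4 + G + W (T(W, G) = (G + W) + 4 = 4 + G + W)
l(B) = √B*(5 + B) (l(B) = (4 + 1 + B)*√B = (5 + B)*√B = √B*(5 + B))
(l(3*1) + 43)*w(8, 9) = (√(3*1)*(5 + 3*1) + 43)*9 = (√3*(5 + 3) + 43)*9 = (√3*8 + 43)*9 = (8*√3 + 43)*9 = (43 + 8*√3)*9 = 387 + 72*√3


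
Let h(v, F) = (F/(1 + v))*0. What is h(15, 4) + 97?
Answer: 97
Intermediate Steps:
h(v, F) = 0
h(15, 4) + 97 = 0 + 97 = 97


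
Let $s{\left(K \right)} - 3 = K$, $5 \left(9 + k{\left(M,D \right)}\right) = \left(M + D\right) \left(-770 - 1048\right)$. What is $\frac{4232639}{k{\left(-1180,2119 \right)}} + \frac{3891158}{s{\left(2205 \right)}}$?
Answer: $\frac{1099341728611}{628230096} \approx 1749.9$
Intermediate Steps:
$k{\left(M,D \right)} = -9 - \frac{1818 D}{5} - \frac{1818 M}{5}$ ($k{\left(M,D \right)} = -9 + \frac{\left(M + D\right) \left(-770 - 1048\right)}{5} = -9 + \frac{\left(D + M\right) \left(-1818\right)}{5} = -9 + \frac{- 1818 D - 1818 M}{5} = -9 - \left(\frac{1818 D}{5} + \frac{1818 M}{5}\right) = -9 - \frac{1818 D}{5} - \frac{1818 M}{5}$)
$s{\left(K \right)} = 3 + K$
$\frac{4232639}{k{\left(-1180,2119 \right)}} + \frac{3891158}{s{\left(2205 \right)}} = \frac{4232639}{-9 - \frac{3852342}{5} - -429048} + \frac{3891158}{3 + 2205} = \frac{4232639}{-9 - \frac{3852342}{5} + 429048} + \frac{3891158}{2208} = \frac{4232639}{- \frac{1707147}{5}} + 3891158 \cdot \frac{1}{2208} = 4232639 \left(- \frac{5}{1707147}\right) + \frac{1945579}{1104} = - \frac{21163195}{1707147} + \frac{1945579}{1104} = \frac{1099341728611}{628230096}$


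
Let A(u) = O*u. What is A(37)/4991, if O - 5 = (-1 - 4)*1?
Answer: 0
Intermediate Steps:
O = 0 (O = 5 + (-1 - 4)*1 = 5 - 5*1 = 5 - 5 = 0)
A(u) = 0 (A(u) = 0*u = 0)
A(37)/4991 = 0/4991 = 0*(1/4991) = 0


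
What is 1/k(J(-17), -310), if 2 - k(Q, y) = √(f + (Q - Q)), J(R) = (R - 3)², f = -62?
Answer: 1/33 + I*√62/66 ≈ 0.030303 + 0.1193*I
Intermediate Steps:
J(R) = (-3 + R)²
k(Q, y) = 2 - I*√62 (k(Q, y) = 2 - √(-62 + (Q - Q)) = 2 - √(-62 + 0) = 2 - √(-62) = 2 - I*√62)
1/k(J(-17), -310) = 1/(2 - I*√62)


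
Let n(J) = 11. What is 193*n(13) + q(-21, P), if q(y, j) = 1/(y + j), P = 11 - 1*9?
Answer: 40336/19 ≈ 2122.9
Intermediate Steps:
P = 2 (P = 11 - 9 = 2)
q(y, j) = 1/(j + y)
193*n(13) + q(-21, P) = 193*11 + 1/(2 - 21) = 2123 + 1/(-19) = 2123 - 1/19 = 40336/19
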